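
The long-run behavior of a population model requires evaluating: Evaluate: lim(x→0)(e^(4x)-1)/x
L'Hôpital (0/0): lim 4e^(4x)/1 = 4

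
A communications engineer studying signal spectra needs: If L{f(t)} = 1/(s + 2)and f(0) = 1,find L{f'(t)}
L{f'(t)}=s·F(s) - f(0)=s/(s+2)-1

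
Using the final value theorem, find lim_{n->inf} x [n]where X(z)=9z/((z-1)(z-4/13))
Final value theorem: lim x[n] = lim_{z->1} (z-1)*X(z)
(z-1)*X(z) = 9z/(z-4/13)
As z->1: 9/(1 - 4/13) = 9/(9/13) = 13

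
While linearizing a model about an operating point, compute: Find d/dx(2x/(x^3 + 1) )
Quotient rule: (f/g)' = (f'g - fg')/g²
f = 2x, f' = 2
g = x^3 + 1, g' = 3x^2

Answer: (2·(x^3 + 1) - 6x^3)/(x^3 + 1)²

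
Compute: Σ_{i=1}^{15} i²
Using formula: Σ i^2 = n(n+1)(2n+1)/6 = 15·16·31/6 = 1240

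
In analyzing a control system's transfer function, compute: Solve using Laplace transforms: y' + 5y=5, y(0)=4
Take L of both sides: sY(s) - 4 + 5Y(s)=5/s
Y(s)(s + 5)=5/s + 4
Y(s)=5/(s(s + 5)) + 4/(s + 5)
Partial fractions: 5/(s(s + 5))=1/s - 1/(s + 5)
So Y(s)=1/s + 3/(s + 5)
Inverse transform (L^(-1){1/s}=1, L^(-1){1/(s + 5)}=e^(-5t)):

Answer: y(t)=1 + 3·e^(-5t)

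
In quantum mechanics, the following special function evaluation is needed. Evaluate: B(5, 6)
B(x,y)=Γ(x)Γ(y)/Γ(x + y)=(x-1)!(y-1)!/(x + y-1)!
B(5,6)=4!·5!/10!=1/1260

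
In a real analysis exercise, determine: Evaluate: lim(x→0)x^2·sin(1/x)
Squeeze theorem: -|x^2| ≤ x^2·sin(1/x) ≤ |x^2|
Since x^2 → 0 as x → 0, by squeeze theorem the limit is 0

Answer: 0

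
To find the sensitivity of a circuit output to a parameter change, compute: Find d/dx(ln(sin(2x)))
Chain rule: d/dx[ln(u)]=u'/u where u=sin(2x)
u'=2cos(2x)

Answer: (2cos(2x))/(sin(2x))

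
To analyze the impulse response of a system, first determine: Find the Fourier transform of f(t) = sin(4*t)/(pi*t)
sin(W * t)/(pi * t)=(W/pi) * sinc(W * t/pi) is the impulse response of the ideal low-pass filter with cutoff W (here W=4).
Its Fourier transform is a rectangular function:
F(omega)=1 for |omega| < 4, 0 otherwise

Answer: rect(omega/8) [i.e., 1 for |omega| < 4, 0 otherwise]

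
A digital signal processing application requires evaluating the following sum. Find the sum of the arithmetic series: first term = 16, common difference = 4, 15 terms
Last term: a_n = 16 + (15 - 1)·4 = 72
Sum = n(a_1 + a_n)/2 = 15(16 + 72)/2 = 660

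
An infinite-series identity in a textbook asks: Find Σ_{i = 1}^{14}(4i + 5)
=4·Σ i + 5·14=4·105 + 70=490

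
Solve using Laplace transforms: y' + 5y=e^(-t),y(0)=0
Take L: sY - 0+5Y = 1/(s+1)
Y(s+5) = 1/(s+1)+0
Y = 1/((s+1)(s+5))+0/(s+5)
Partial fractions: 1/((s+1)(s+5)) = (1/4)/(s+1) - (1/4)/(s+5)
So Y = (1/4)/(s+1) - (1/4)/(s+5)
Inverse Laplace transform (L^(-1){1/(s+1)} = e^(-t), L^(-1){1/(s+5)} = e^(-5t)):

Answer: y(t) = (1/4)·e^(-t) - (1/4)·e^(-5t)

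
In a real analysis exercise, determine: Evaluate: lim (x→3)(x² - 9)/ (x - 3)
Factor: (x² - 9) = (x-3)(x+3)
Cancel (x-3): lim(x→3) (x+3) = 6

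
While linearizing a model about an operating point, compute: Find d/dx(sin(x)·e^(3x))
Product rule: (fg)'=f'g + fg'
f=sin(x), f'=cos(x)
g=e^(3x), g'=3·e^(3x)

Answer: cos(x)·e^(3x) + 3·sin(x)·e^(3x)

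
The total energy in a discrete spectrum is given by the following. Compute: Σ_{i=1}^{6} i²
Using formula: Σ i^2=n(n+1)(2n+1)/6=6·7·13/6=91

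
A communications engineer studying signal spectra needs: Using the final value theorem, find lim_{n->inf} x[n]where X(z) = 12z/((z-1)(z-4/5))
Final value theorem: lim x[n] = lim_{z->1} (z-1) * X(z)
(z-1) * X(z) = 12z/(z-4/5)
As z->1: 12/(1-4/5) = 12/(1/5) = 60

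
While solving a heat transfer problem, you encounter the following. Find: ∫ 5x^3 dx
Using power rule: ∫ 5x^3 dx = 5/4 x^4+C = (5/4)x^4+C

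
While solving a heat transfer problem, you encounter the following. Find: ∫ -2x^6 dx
Using power rule: ∫ -2x^6 dx=-2/7 x^7 + C=(-2/7)x^7 + C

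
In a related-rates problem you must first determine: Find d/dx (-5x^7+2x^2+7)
Power rule: d/dx(ax^n) = n·a·x^(n-1)
Term by term: -35·x^6+4·x

Answer: -35x^6+4x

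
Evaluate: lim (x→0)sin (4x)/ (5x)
L'Hôpital (0/0): lim 4cos(4x)/5 = 4/5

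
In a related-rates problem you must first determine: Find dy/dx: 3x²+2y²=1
Differentiate: 6x + 4y·(dy/dx)=0
dy/dx=-6x/(4y)=-(3/2)·(x/y)

Answer: dy/dx=-(3/2)·(x/y)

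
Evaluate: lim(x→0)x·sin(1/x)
Squeeze theorem: -|x| ≤ x·sin(1/x) ≤ |x|
Since x → 0 as x → 0, by squeeze theorem the limit is 0

Answer: 0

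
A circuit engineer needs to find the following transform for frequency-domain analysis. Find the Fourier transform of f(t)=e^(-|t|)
Using the standard pair: F{e^(-a|t|)}=2a/(a^2 + omega^2)
With a=1: F(omega)=2/(1 + omega^2)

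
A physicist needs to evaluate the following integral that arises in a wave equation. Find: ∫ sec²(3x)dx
Since d/dx[tan(3x)] = 3sec²(3x), integral = tan(3x)/3 + C

Answer: (1/3)tan(3x) + C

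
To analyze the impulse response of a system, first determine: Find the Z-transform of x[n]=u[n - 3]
Using the time-shift property: Z{u[n-3]} = z^(-3) * z/(z-1)
= z^(-2)/(z-1)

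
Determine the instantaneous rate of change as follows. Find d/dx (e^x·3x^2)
Product rule: (fg)' = f'g+fg'
f = e^x, f' = e^x
g = 3x^2, g' = 6x

Answer: 3·e^x·x^2+6·e^x·x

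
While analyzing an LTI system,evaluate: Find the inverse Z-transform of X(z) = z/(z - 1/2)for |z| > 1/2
Standard pair: z/(z-a) <-> a^n * u[n] for causal signals
With a = 1/2: x[n] = (1/2)^n * u[n]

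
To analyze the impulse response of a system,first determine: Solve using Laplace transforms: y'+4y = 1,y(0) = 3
Take L of both sides: sY(s)-3+4Y(s) = 1/s
Y(s)(s+4) = 1/s+3
Y(s) = 1/(s(s+4))+3/(s+4)
Partial fractions: 1/(s(s+4)) = (1/4)/s - (1/4)/(s+4)
So Y(s) = (1/4)/s+(11/4)/(s+4)
Inverse transform (L^(-1){1/s} = 1, L^(-1){1/(s+4)} = e^(-4t)):

Answer: y(t) = 1/4+(11/4)·e^(-4t)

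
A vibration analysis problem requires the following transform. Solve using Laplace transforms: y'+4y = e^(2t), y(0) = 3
Take L: sY - 3+4Y=1/(s-2)
Y(s+4)=1/(s-2)+3
Y=1/((s-2)(s+4))+3/(s+4)
Partial fractions: 1/((s-2)(s+4))=(1/6)/(s-2) - (1/6)/(s+4)
So Y=(1/6)/(s-2)+(17/6)/(s+4)
Inverse Laplace transform (L^(-1){1/(s-2)}=e^(2t), L^(-1){1/(s+4)}=e^(-4t)):

Answer: y(t)=(1/6)·e^(2t)+(17/6)·e^(-4t)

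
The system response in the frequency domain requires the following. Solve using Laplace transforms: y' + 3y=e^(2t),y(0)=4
Take L: sY - 4 + 3Y=1/(s-2)
Y(s + 3)=1/(s-2) + 4
Y=1/((s-2)(s + 3)) + 4/(s + 3)
Partial fractions: 1/((s-2)(s + 3))=(1/5)/(s-2) - (1/5)/(s + 3)
So Y=(1/5)/(s-2) + (19/5)/(s + 3)
Inverse Laplace transform (L^(-1){1/(s-2)}=e^(2t), L^(-1){1/(s + 3)}=e^(-3t)):

Answer: y(t)=(1/5)·e^(2t) + (19/5)·e^(-3t)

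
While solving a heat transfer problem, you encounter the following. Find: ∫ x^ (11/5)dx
Power rule: ∫ x^(11/5) dx=x^(16/5)/(16/5) + C

Answer: (5/16)·x^(16/5) + C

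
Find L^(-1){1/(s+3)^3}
L^(-1){1/(s-a)^n}=t^(n-1)·e^(at)/(n-1)!
Here a=-3, n=3: t^2·e^(-3t)/2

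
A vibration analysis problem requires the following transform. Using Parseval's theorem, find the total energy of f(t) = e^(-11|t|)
Parseval's theorem: E=integral |f(t)|^2 dt=(1/2pi) integral |F(omega)|^2 domega
E=integral_{-inf}^{inf} e^(-22|t|) dt=2*integral_0^inf e^(-22t) dt=2/(2*11)=1/11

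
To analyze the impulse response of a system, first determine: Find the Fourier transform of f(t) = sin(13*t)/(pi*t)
sin(W * t)/(pi * t) = (W/pi) * sinc(W * t/pi) is the impulse response of the ideal low-pass filter with cutoff W (here W = 13).
Its Fourier transform is a rectangular function:
F(omega) = 1 for |omega| < 13, 0 otherwise

Answer: rect(omega/26) [i.e., 1 for |omega| < 13, 0 otherwise]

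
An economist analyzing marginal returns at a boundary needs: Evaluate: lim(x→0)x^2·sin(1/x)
Squeeze theorem: -|x^2| ≤ x^2·sin(1/x) ≤ |x^2|
Since x^2 → 0 as x → 0, by squeeze theorem the limit is 0

Answer: 0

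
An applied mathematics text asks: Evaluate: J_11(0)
J_n(0) = 0 for all n > 0 (Bessel function of first kind)
J_11(0) = 0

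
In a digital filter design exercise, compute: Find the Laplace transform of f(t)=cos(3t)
L{cos(wt)}=s/(s² + w²)
L{cos(3t)}=s/(s² + 9)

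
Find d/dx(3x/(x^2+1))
Quotient rule: (f/g)' = (f'g - fg')/g²
f = 3x, f' = 3
g = x^2+1, g' = 2x

Answer: (3·(x^2+1)-6x^2)/(x^2+1)²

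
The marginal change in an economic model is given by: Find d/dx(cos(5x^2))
Chain rule: d/dx[cos(u)] = -sin(u)·u' where u = 5x^2
u' = 10x

Answer: -10x·sin(5x^2)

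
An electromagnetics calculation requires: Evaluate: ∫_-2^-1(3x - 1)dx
Step 1: Find antiderivative F(x) = (3/2)x^2 - x
Step 2: F(-1) - F(-2) = 5/2 - (8) = -11/2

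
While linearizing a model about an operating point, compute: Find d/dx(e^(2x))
Chain rule: d/dx[e^u] = e^u · u' where u = 2x
u' = 2

Answer: 2·e^(2x)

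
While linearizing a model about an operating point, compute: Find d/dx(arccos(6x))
d/dx[arccos(u)]=-u'/√(1-u²), u=6x, u'=6

Answer: -6/√(1-36x²)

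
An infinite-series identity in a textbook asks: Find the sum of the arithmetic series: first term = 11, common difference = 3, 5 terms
Last term: a_n = 11 + (5 - 1)·3 = 23
Sum = n(a_1 + a_n)/2 = 5(11 + 23)/2 = 85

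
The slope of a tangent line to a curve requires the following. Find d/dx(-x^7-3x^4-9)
Power rule: d/dx(ax^n)=n·a·x^(n-1)
Term by term: -7·x^6-12·x^3

Answer: -7x^6-12x^3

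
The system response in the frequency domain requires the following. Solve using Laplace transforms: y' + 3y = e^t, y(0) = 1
Take L: sY - 1 + 3Y = 1/(s-1)
Y(s + 3) = 1/(s-1) + 1
Y = 1/((s-1)(s + 3)) + 1/(s + 3)
Partial fractions: 1/((s-1)(s + 3)) = (1/4)/(s-1) - (1/4)/(s + 3)
So Y = (1/4)/(s-1) + (3/4)/(s + 3)
Inverse Laplace transform (L^(-1){1/(s-1)} = e^t, L^(-1){1/(s + 3)} = e^(-3t)):

Answer: y(t) = (1/4)·e^t + (3/4)·e^(-3t)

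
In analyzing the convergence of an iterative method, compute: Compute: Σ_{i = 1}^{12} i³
Using formula: Σ i^3 = [n(n+1)/2]² = [12·13/2]² = 6084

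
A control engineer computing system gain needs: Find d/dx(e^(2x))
Chain rule: d/dx[e^u]=e^u · u' where u=2x
u'=2

Answer: 2·e^(2x)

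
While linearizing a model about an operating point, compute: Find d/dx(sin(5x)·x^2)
Product rule: (fg)' = f'g+fg'
f = sin(5x), f' = 5·cos(5x)
g = x^2, g' = 2x

Answer: 5·cos(5x)·x^2+2·sin(5x)·x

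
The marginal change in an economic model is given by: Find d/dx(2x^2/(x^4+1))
Quotient rule: (f/g)'=(f'g - fg')/g²
f=2x^2, f'=4x
g=x^4+1, g'=4x^3

Answer: (4x·(x^4+1)-8x^5)/(x^4+1)²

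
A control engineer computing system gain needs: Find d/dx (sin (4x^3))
Chain rule: d/dx[sin(u)] = cos(u)·u' where u = 4x^3
u' = 12x^2

Answer: 12x^2·cos(4x^3)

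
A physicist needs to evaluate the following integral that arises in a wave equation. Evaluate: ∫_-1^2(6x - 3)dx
Step 1: Find antiderivative F(x)=3x^2 - 3x
Step 2: F(2) - F(-1)=6 - (6)=0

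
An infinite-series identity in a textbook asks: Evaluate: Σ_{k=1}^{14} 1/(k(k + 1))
Partial fractions: 1/(k(k+1))=1/k - 1/(k+1)
Telescoping sum: 1(1-1/15)=1·14/15

Answer: 14/15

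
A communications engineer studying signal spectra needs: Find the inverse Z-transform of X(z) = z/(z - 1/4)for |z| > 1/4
Standard pair: z/(z-a) <-> a^n*u[n] for causal signals
With a = 1/4: x[n] = (1/4)^n*u[n]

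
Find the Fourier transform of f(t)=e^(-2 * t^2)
The Fourier transform of a Gaussian e^(-a*t^2) is sqrt(pi/a)*e^(-omega^2/(4a)).
With a = 2: F(omega) = sqrt(pi/2)*e^(-omega^2/8)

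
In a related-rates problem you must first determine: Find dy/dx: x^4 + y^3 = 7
Differentiate: 4x^3 + 3y^2·(dy/dx)=0
dy/dx=-4x^3/(3y^2)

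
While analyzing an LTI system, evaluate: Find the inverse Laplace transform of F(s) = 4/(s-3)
L^(-1){4/(s-a)} = c·e^(at)
Here a = 3, c = 4

Answer: 4e^(3t)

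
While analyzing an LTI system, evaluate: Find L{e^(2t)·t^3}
First shifting: L{e^(at)f(t)}=F(s-a)
L{t^3}=6/s^4
Shift s → s-2: 6/(s-2)^4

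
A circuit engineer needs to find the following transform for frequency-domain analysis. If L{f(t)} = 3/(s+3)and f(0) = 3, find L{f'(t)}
L{f'(t)}=s·F(s) - f(0)=3s/(s + 3) - 3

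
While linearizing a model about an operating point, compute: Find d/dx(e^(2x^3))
Chain rule: d/dx[e^u] = e^u · u' where u = 2x^3
u' = 6x^2

Answer: 6x^2·e^(2x^3)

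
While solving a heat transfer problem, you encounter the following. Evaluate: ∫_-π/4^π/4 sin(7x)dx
Antiderivative: -cos(7x)/7
Evaluate at bounds: [-cos(7·π/4)/7] - [-cos(7·-π/4)/7]
= (-(√2/2) + (√2/2))/7 = 0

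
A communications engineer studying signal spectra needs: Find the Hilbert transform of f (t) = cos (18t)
The Hilbert transform shifts each frequency component by -pi/2.
H{cos(wt)} = sin(wt)
With w = 18: H{cos(18t)} = sin(18t)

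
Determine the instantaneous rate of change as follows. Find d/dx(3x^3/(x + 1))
Quotient rule: (f/g)' = (f'g - fg')/g²
f = 3x^3, f' = 9x^2
g = x+1, g' = 1

Answer: (9x^2·(x+1)-3x^3)/(x+1)²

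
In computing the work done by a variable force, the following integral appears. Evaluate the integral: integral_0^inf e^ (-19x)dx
integral_0^inf e^(-19x) dx=[-1/19*e^(-19x)]_0^inf
=0 - (-1/19)=1/19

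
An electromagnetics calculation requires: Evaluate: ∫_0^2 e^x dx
Antiderivative: e^x
Evaluate: (e^2 - 1)

Answer: e^2 - 1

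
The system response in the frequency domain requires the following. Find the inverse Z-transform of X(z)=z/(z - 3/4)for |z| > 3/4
Standard pair: z/(z-a) <-> a^n * u[n] for causal signals
With a=3/4: x[n]=(3/4)^n * u[n]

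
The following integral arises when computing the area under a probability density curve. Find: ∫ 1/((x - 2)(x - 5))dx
Partial fractions: 1/((x-2)(x-5))=A/(x-2) + B/(x-5)
A=-1/3, B=1/3
∫ [-1/3· 1/(x-2) + 1/3· 1/(x-5)] dx
=(1/3)[ln|x-5| - ln|x-2|] + C

Answer: (1/3)·ln|(x-5)/(x-2)| + C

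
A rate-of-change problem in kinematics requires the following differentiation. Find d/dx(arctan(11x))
d/dx[arctan(u)] = u'/(1+u²), u = 11x, u' = 11

Answer: 11/(1+121x²)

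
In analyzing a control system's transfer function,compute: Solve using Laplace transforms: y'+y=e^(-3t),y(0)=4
Take L: sY - 4 + Y = 1/(s + 3)
Y(s + 1) = 1/(s + 3) + 4
Y = 1/((s + 3)(s + 1)) + 4/(s + 1)
Partial fractions: 1/((s + 3)(s + 1)) = -(1/2)/(s + 3) + (1/2)/(s + 1)
So Y = -(1/2)/(s + 3) + (9/2)/(s + 1)
Inverse Laplace transform (L^(-1){1/(s + 3)} = e^(-3t), L^(-1){1/(s + 1)} = e^(-t)):

Answer: y(t) = (-1/2)·e^(-3t) + (9/2)·e^(-t)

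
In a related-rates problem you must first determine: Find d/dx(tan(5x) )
Chain rule: d/dx[tan(u)]=sec²(u)·u' where u=5x
u'=5

Answer: 5·sec²(5x)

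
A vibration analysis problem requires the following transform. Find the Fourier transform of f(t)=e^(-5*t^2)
The Fourier transform of a Gaussian e^(-a * t^2) is sqrt(pi/a) * e^(-omega^2/(4a)).
With a = 5: F(omega) = sqrt(pi/5) * e^(-omega^2/20)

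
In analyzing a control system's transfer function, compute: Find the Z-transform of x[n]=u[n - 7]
Using the time-shift property: Z{u[n-7]} = z^(-7)*z/(z-1)
= z^(-6)/(z-1)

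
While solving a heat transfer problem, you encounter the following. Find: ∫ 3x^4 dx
Using power rule: ∫ 3x^4 dx=3/5 x^5 + C=(3/5)x^5 + C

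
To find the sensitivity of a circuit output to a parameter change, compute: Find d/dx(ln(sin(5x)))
Chain rule: d/dx[ln(u)] = u'/u where u = sin(5x)
u' = 5cos(5x)

Answer: (5cos(5x))/(sin(5x))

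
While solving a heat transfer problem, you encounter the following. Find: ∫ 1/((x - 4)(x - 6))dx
Partial fractions: 1/((x-4)(x-6))=A/(x-4)+B/(x-6)
A=-1/2, B=1/2
∫ [-1/2· 1/(x-4)+1/2· 1/(x-6)] dx
=(1/2)[ln|x-6| - ln|x-4|]+C

Answer: (1/2)·ln|(x-6)/(x-4)|+C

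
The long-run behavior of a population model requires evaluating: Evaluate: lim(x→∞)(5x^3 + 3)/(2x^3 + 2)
Divide numerator and denominator by x^3:
lim (5+3/x^3)/(2+2/x^3) = 5/2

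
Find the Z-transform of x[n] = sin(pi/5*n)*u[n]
Z{sin(w0*n)*u[n]}=z*sin(w0)/(z^2 - 2z*cos(w0) + 1)
With w0=pi/5: X(z)=z*sin(pi/5)/(z^2 - 2z*cos(pi/5) + 1)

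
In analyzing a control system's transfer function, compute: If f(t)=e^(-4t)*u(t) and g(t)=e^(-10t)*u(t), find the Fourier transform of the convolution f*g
By the convolution theorem: F{f * g} = F(omega) * G(omega)
F(omega) = 1/(4 + j * omega), G(omega) = 1/(10 + j * omega)
F{f * g} = 1/((4 + j * omega)(10 + j * omega))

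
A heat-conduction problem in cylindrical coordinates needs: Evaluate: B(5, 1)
B(x,y)=Γ(x)Γ(y)/Γ(x+y)=(x-1)!(y-1)!/(x+y-1)!
B(5,1)=4!·0!/5!=1/5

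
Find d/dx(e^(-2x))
Chain rule: d/dx[e^u] = e^u · u' where u = -2x
u' = -2

Answer: -2·e^(-2x)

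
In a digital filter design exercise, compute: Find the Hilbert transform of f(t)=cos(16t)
The Hilbert transform shifts each frequency component by -pi/2.
H{cos(wt)}=sin(wt)
With w=16: H{cos(16t)}=sin(16t)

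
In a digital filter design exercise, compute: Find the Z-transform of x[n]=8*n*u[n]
Z{n*u[n]} = z/(z-1)^2
By linearity: Z{8*n*u[n]} = 8z/(z-1)^2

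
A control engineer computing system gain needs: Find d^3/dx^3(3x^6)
Apply power rule 3 times:
d^1: 18x^5
d^2: 90x^4
d^3: 360x^3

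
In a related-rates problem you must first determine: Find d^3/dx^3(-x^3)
Apply power rule 3 times:
d^1: -3x^2
d^2: -6x
d^3: -6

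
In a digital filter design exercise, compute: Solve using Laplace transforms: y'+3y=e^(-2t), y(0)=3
Take L: sY - 3 + 3Y=1/(s + 2)
Y(s + 3)=1/(s + 2) + 3
Y=1/((s + 2)(s + 3)) + 3/(s + 3)
Partial fractions: 1/((s + 2)(s + 3))=1/(s + 2) - 1/(s + 3)
So Y=1/(s + 2) + 2/(s + 3)
Inverse Laplace transform (L^(-1){1/(s + 2)}=e^(-2t), L^(-1){1/(s + 3)}=e^(-3t)):

Answer: y(t)=1·e^(-2t) + 2·e^(-3t)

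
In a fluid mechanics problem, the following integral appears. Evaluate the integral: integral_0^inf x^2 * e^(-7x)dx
This is a Gamma integral. Substitute u = 7x (du = 7 dx):
integral_0^inf x^2*e^(-7x) dx = (1/7^3) integral_0^inf u^2*e^(-u) du
= Gamma(3)/7^3 = 2!/7^3 = 2/343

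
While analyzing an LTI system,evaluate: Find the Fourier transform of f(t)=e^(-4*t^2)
The Fourier transform of a Gaussian e^(-a*t^2) is sqrt(pi/a)*e^(-omega^2/(4a)).
With a=4: F(omega)=sqrt(pi)/2*e^(-omega^2/16)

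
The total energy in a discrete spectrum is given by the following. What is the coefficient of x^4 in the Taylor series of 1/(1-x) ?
1/(1-x) = Σ x^n for |x|<1
All coefficients are 1

Answer: 1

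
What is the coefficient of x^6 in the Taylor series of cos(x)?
cos(x)=Σ (-1)^k x^(2k)/(2k)!
For x^6: (-1)^3/6!=-1/720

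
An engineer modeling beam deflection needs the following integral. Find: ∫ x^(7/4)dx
Power rule: ∫ x^(7/4) dx = x^(11/4)/(11/4)+C

Answer: (4/11)·x^(11/4)+C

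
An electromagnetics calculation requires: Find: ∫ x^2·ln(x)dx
By parts: u=ln(x), dv=x^2 dx
du=1/x dx, v=x^3/3
=x^3·ln(x)/3 - ∫ x^2/3 dx
=x^3·ln(x)/3 - x^3/9 + C

Answer: x^3(ln(x)/3 - 1/9) + C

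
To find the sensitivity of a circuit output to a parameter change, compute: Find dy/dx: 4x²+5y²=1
Differentiate: 8x + 10y·(dy/dx)=0
dy/dx=-8x/(10y)=-(4/5)·(x/y)

Answer: dy/dx=-(4/5)·(x/y)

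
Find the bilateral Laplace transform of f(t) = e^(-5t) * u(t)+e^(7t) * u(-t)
For e^(-5t)*u(t): L=1/(s + 5), Re(s) > -5
For e^(7t)*u(-t): L=-1/(s-7), Re(s) < 7
Combined: F(s)=1/(s + 5) - 1/(s-7), -5 < Re(s) < 7

Answer: 1/(s + 5) - 1/(s-7), ROC: -5 < Re(s) < 7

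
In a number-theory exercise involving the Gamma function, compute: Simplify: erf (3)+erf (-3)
erf is odd: erf(-3) = -erf(3)
erf(3)+erf(-3) = erf(3) - erf(3) = 0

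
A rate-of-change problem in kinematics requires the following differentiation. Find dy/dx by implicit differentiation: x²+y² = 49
Differentiate both sides: 2x + 2y·(dy/dx)=0
Solve: dy/dx=-2x/(2y)=-x/y

Answer: dy/dx=-x/y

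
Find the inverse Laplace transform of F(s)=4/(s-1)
L^(-1){4/(s-a)}=c·e^(at)
Here a=1, c=4

Answer: 4e^(t)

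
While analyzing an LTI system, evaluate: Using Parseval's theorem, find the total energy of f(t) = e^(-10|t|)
Parseval's theorem: E = integral |f(t)|^2 dt = (1/2pi) integral |F(omega)|^2 domega
E = integral_{-inf}^{inf} e^(-20|t|) dt = 2*integral_0^inf e^(-20t) dt = 2/(2*10) = 1/10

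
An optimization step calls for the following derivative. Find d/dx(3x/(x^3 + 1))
Quotient rule: (f/g)' = (f'g - fg')/g²
f = 3x, f' = 3
g = x^3 + 1, g' = 3x^2

Answer: (3·(x^3 + 1) - 9x^3)/(x^3 + 1)²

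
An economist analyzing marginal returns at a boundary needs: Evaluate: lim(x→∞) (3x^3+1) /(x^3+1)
Divide numerator and denominator by x^3:
lim (3 + 1/x^3)/(1 + 1/x^3)=3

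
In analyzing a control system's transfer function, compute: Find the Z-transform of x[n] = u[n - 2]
Using the time-shift property: Z{u[n-2]}=z^(-2)*z/(z-1)
=z^(-1)/(z-1)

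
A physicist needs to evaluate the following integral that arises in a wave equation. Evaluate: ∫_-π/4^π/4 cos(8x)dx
Antiderivative: sin(8x)/8
Evaluate at bounds: [sin(8·π/4)/8] - [sin(8·-π/4)/8]
= ((0) - (0))/8 = 0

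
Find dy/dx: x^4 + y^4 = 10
Differentiate: 4x^3 + 4y^3·(dy/dx) = 0
dy/dx = -4x^3/(4y^3)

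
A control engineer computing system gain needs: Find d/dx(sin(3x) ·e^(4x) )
Product rule: (fg)' = f'g + fg'
f = sin(3x), f' = 3·cos(3x)
g = e^(4x), g' = 4·e^(4x)

Answer: 3·cos(3x)·e^(4x) + 4·sin(3x)·e^(4x)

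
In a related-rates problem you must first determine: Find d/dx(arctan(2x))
d/dx[arctan(u)]=u'/(1 + u²), u=2x, u'=2

Answer: 2/(1 + 4x²)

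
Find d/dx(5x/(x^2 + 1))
Quotient rule: (f/g)' = (f'g - fg')/g²
f = 5x, f' = 5
g = x^2 + 1, g' = 2x

Answer: (5·(x^2 + 1) - 10x^2)/(x^2 + 1)²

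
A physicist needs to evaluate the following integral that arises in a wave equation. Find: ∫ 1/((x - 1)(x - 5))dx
Partial fractions: 1/((x-1)(x-5))=A/(x-1)+B/(x-5)
A=-1/4, B=1/4
∫ [-1/4· 1/(x-1)+1/4· 1/(x-5)] dx
=(1/4)[ln|x-5| - ln|x-1|]+C

Answer: (1/4)·ln|(x-5)/(x-1)|+C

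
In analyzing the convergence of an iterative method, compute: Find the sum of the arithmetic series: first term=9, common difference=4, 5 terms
Last term: a_n=9 + (5 - 1)·4=25
Sum=n(a_1 + a_n)/2=5(9 + 25)/2=85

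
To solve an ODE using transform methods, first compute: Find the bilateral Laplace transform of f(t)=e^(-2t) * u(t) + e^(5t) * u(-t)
For e^(-2t) * u(t): L=1/(s+2), Re(s) > -2
For e^(5t) * u(-t): L=-1/(s-5), Re(s) < 5
Combined: F(s)=1/(s+2)-1/(s-5), -2 < Re(s) < 5

Answer: 1/(s+2)-1/(s-5), ROC: -2 < Re(s) < 5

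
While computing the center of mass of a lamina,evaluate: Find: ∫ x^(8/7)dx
Power rule: ∫ x^(8/7) dx=x^(15/7)/(15/7) + C

Answer: (7/15)·x^(15/7) + C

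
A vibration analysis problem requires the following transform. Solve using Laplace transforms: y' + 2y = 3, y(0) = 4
Take L of both sides: sY(s)-4+2Y(s)=3/s
Y(s)(s+2)=3/s+4
Y(s)=3/(s(s+2))+4/(s+2)
Partial fractions: 3/(s(s+2))=(3/2)/s - (3/2)/(s+2)
So Y(s)=(3/2)/s+(5/2)/(s+2)
Inverse transform (L^(-1){1/s}=1, L^(-1){1/(s+2)}=e^(-2t)):

Answer: y(t)=3/2+(5/2)·e^(-2t)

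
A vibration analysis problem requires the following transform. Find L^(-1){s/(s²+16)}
L^(-1){s/(s²+w²)} = cos(wt)
Here w = 4

Answer: cos(4t)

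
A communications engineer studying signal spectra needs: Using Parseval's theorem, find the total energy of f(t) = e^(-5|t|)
Parseval's theorem: E=integral |f(t)|^2 dt=(1/2pi) integral |F(omega)|^2 domega
E=integral_{-inf}^{inf} e^(-10|t|) dt=2 * integral_0^inf e^(-10t) dt=2/(2 * 5)=1/5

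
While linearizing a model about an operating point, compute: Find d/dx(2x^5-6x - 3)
Power rule: d/dx(ax^n) = n·a·x^(n-1)
Term by term: 10·x^4-6

Answer: 10x^4-6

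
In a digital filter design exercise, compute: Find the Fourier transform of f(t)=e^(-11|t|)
Using the standard pair: F{e^(-a|t|)} = 2a/(a^2+omega^2)
With a = 11: F(omega) = 22/(121+omega^2)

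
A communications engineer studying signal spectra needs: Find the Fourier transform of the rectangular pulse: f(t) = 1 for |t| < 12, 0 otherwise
F(omega)=integral from -12 to 12 of e^(-j * omega * t) dt
=2 * sin(12 * omega)/omega=24 * sinc(12 * omega/pi)

Answer: 2 * sin(12 * omega)/omega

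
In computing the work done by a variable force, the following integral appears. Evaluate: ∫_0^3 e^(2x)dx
Antiderivative: (1/2)e^(2x)
Evaluate: (1/2)(e^6-1)

Answer: (e^6-1)/2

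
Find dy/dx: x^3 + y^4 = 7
Differentiate: 3x^2+4y^3·(dy/dx)=0
dy/dx=-3x^2/(4y^3)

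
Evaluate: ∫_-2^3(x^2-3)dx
Step 1: Find antiderivative F(x) = (1/3)x^3 - 3x
Step 2: F(3) - F(-2) = 0 - (10/3) = -10/3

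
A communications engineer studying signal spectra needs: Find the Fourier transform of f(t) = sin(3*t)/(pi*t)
sin(W*t)/(pi*t)=(W/pi)*sinc(W*t/pi) is the impulse response of the ideal low-pass filter with cutoff W (here W=3).
Its Fourier transform is a rectangular function:
F(omega)=1 for |omega| < 3, 0 otherwise

Answer: rect(omega/6) [i.e., 1 for |omega| < 3, 0 otherwise]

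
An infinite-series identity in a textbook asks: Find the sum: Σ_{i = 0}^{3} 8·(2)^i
Geometric series: S = a(1 - r^n)/(1 - r)
a = 8, r = 2, n = 4
S = 8(1 - 16)/-1 = 120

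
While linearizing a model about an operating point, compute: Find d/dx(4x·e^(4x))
Product rule: (fg)' = f'g+fg'
f = 4x, f' = 4
g = e^(4x), g' = 4·e^(4x)

Answer: 4·e^(4x)+16x·e^(4x)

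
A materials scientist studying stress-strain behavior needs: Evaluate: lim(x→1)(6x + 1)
Polynomial is continuous, so substitute x=1:
6·1 + 1=7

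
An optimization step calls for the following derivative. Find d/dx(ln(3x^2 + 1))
Chain rule: d/dx[ln(u)] = u'/u where u = 3x^2+1
u' = 6x

Answer: (6x)/(3x^2+1)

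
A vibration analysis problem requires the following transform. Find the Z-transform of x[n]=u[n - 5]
Using the time-shift property: Z{u[n-5]}=z^(-5) * z/(z-1)
=z^(-4)/(z-1)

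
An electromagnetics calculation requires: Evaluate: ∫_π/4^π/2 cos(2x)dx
Antiderivative: sin(2x)/2
Evaluate at bounds: [sin(2·π/2)/2] - [sin(2·π/4)/2]
= ((0) - (1))/2 = -1/2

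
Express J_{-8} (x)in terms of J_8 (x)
For integer n: J_{-n}(x) = (-1)^n J_n(x)
With n = 8: J_{-8}(x) = (-1)^8 J_8(x) = J_8(x)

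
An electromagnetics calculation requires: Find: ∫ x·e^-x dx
Integration by parts: u = x, dv = e^-x dx
du = dx, v = -e^-x
= -x·e^-x - ∫ -e^-x dx
= -x·e^-x - e^-x + C

Answer: -e^-x(x + 1) + C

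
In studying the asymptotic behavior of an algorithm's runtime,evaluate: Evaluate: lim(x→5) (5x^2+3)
Polynomial is continuous, so substitute x = 5:
5·5^2+3 = 128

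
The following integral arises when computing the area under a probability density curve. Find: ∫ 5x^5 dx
Using power rule: ∫ 5x^5 dx = 5/6 x^6 + C = (5/6)x^6 + C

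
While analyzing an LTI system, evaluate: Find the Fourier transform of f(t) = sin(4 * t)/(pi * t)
sin(W*t)/(pi*t) = (W/pi)*sinc(W*t/pi) is the impulse response of the ideal low-pass filter with cutoff W (here W = 4).
Its Fourier transform is a rectangular function:
F(omega) = 1 for |omega| < 4, 0 otherwise

Answer: rect(omega/8) [i.e., 1 for |omega| < 4, 0 otherwise]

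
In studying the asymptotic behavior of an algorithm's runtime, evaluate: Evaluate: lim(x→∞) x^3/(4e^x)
Apply L'Hôpital 3 times (∞/∞ each time):
Eventually get 3!/(4e^x) → 0

Answer: 0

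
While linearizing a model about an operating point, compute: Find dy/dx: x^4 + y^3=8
Differentiate: 4x^3+3y^2·(dy/dx)=0
dy/dx=-4x^3/(3y^2)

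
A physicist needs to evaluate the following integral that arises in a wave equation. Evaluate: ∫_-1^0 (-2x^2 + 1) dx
Step 1: Find antiderivative F(x) = (-2/3)x^3+x
Step 2: F(0) - F(-1) = 0 - (-1/3) = 1/3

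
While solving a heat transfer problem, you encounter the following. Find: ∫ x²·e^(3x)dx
Integration by parts twice:
First: u=x², dv=e^(3x) dx => x²e^(3x)/3 - (2/3)∫ xe^(3x) dx
Second (∫ xe^(3x) dx): xe^(3x)/3 - e^(3x)/9
Combining: e^(3x)(x²/3-2x/9+2/27)+C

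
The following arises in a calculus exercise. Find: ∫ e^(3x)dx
Since d/dx[e^(3x)]=3e^(3x), we get 1/3 e^(3x) + C

Answer: (1/3)e^(3x) + C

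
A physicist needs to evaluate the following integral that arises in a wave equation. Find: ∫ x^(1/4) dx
Power rule: ∫ x^(1/4) dx=x^(5/4)/(5/4)+C

Answer: (4/5)·x^(5/4)+C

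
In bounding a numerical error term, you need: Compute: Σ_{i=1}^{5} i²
Using formula: Σ i^2=n(n + 1)(2n + 1)/6=5·6·11/6=55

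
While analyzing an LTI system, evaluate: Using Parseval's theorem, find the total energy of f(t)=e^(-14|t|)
Parseval's theorem: E = integral |f(t)|^2 dt = (1/2pi) integral |F(omega)|^2 domega
E = integral_{-inf}^{inf} e^(-28|t|) dt = 2 * integral_0^inf e^(-28t) dt = 2/(2 * 14) = 1/14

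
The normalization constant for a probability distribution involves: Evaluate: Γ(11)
Γ(n)=(n-1)! for positive integers
Γ(11)=10!=3628800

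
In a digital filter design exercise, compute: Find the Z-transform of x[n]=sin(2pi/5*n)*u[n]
Z{sin(w0 * n) * u[n]}=z * sin(w0)/(z^2-2z * cos(w0)+1)
With w0=2pi/5: X(z)=z * sin(2pi/5)/(z^2-2z * cos(2pi/5)+1)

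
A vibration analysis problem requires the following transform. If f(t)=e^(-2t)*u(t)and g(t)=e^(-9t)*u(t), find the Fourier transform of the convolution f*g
By the convolution theorem: F{f*g} = F(omega)*G(omega)
F(omega) = 1/(2 + j*omega), G(omega) = 1/(9 + j*omega)
F{f*g} = 1/((2 + j*omega)(9 + j*omega))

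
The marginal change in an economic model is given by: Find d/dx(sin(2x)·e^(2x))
Product rule: (fg)' = f'g+fg'
f = sin(2x), f' = 2·cos(2x)
g = e^(2x), g' = 2·e^(2x)

Answer: 2·cos(2x)·e^(2x)+2·sin(2x)·e^(2x)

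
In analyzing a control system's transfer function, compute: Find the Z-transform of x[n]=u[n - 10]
Using the time-shift property: Z{u[n-10]}=z^(-10) * z/(z-1)
=z^(-9)/(z-1)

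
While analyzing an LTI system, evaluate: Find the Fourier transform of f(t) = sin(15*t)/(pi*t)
sin(W*t)/(pi*t)=(W/pi)*sinc(W*t/pi) is the impulse response of the ideal low-pass filter with cutoff W (here W=15).
Its Fourier transform is a rectangular function:
F(omega)=1 for |omega| < 15, 0 otherwise

Answer: rect(omega/30) [i.e., 1 for |omega| < 15, 0 otherwise]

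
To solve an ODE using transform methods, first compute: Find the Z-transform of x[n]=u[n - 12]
Using the time-shift property: Z{u[n-12]} = z^(-12)*z/(z-1)
= z^(-11)/(z-1)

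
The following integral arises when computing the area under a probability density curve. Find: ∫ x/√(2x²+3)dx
Let u=2x² + 3, du=4x dx
∫ (1/4)·u^(-1/2) du=√u/2 + C

Answer: √(2x² + 3)/2 + C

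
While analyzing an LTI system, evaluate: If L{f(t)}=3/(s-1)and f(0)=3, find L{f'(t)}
L{f'(t)} = s·F(s) - f(0) = 3s/(s-1)-3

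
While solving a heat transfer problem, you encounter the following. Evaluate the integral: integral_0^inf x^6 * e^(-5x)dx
This is a Gamma integral. Substitute u = 5x (du = 5 dx):
integral_0^inf x^6 * e^(-5x) dx = (1/5^7) integral_0^inf u^6 * e^(-u) du
= Gamma(7)/5^7 = 6!/5^7 = 720/78125

Answer: 144/15625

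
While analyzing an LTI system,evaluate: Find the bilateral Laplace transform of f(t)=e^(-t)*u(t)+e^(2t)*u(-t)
For e^(-t)*u(t): L=1/(s+1), Re(s) > -1
For e^(2t)*u(-t): L=-1/(s-2), Re(s) < 2
Combined: F(s)=1/(s+1)-1/(s-2), -1 < Re(s) < 2

Answer: 1/(s+1)-1/(s-2), ROC: -1 < Re(s) < 2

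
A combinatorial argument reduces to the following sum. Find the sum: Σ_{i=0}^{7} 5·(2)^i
Geometric series: S = a(1 - r^n)/(1 - r)
a = 5, r = 2, n = 8
S = 5(1-256)/-1 = 1275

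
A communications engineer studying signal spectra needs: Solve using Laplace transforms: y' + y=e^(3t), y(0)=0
Take L: sY - 0+Y = 1/(s-3)
Y(s+1) = 1/(s-3)+0
Y = 1/((s-3)(s+1))+0/(s+1)
Partial fractions: 1/((s-3)(s+1)) = (1/4)/(s-3) - (1/4)/(s+1)
So Y = (1/4)/(s-3) - (1/4)/(s+1)
Inverse Laplace transform (L^(-1){1/(s-3)} = e^(3t), L^(-1){1/(s+1)} = e^(-t)):

Answer: y(t) = (1/4)·e^(3t) - (1/4)·e^(-t)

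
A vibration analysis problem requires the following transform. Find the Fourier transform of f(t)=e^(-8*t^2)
The Fourier transform of a Gaussian e^(-a*t^2) is sqrt(pi/a)*e^(-omega^2/(4a)).
With a=8: F(omega)=sqrt(pi/8)*e^(-omega^2/32)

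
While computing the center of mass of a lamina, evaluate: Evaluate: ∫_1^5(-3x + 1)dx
Step 1: Find antiderivative F(x) = (-3/2)x^2+x
Step 2: F(5) - F(1) = -65/2 - (-1/2) = -32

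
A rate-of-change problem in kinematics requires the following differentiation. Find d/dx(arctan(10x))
d/dx[arctan(u)]=u'/(1 + u²), u=10x, u'=10

Answer: 10/(1 + 100x²)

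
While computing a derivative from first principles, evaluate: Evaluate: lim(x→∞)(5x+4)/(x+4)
Divide numerator and denominator by x:
lim (5 + 4/x)/(1 + 4/x) = 5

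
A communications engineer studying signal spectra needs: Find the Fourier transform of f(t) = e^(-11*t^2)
The Fourier transform of a Gaussian e^(-a*t^2) is sqrt(pi/a)*e^(-omega^2/(4a)).
With a = 11: F(omega) = sqrt(pi/11)*e^(-omega^2/44)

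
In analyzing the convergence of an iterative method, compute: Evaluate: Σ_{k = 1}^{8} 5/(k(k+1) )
Partial fractions: 5/(k(k+1)) = 5/k - 5/(k+1)
Telescoping sum: 5(1-1/9) = 5·8/9

Answer: 40/9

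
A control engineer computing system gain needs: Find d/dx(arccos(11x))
d/dx[arccos(u)]=-u'/√(1-u²), u=11x, u'=11

Answer: -11/√(1 - 121x²)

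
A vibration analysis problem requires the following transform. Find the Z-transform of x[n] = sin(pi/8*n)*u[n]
Z{sin(w0*n)*u[n]}=z*sin(w0)/(z^2-2z*cos(w0)+1)
With w0=pi/8: X(z)=z*sin(pi/8)/(z^2-2z*cos(pi/8)+1)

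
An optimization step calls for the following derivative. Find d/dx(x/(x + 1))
Quotient rule: (f/g)' = (f'g - fg')/g²
f = x, f' = 1
g = x+1, g' = 1

Answer: (1·(x+1) - x)/(x+1)²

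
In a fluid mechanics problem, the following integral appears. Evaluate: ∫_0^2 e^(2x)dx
Antiderivative: (1/2)e^(2x)
Evaluate: (1/2)(e^4-1)

Answer: (e^4-1)/2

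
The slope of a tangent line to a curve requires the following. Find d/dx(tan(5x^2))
Chain rule: d/dx[tan(u)]=sec²(u)·u' where u=5x^2
u'=10x

Answer: 10x·sec²(5x^2)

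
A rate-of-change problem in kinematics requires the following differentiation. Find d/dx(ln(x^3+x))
Chain rule: d/dx[ln(u)]=u'/u where u=x^3+x
u'=3x^2+1

Answer: (3x^2+1)/(x^3+x)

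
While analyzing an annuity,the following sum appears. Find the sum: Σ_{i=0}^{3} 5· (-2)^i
Geometric series: S = a(1 - r^n)/(1 - r)
a = 5, r = -2, n = 4
S = 5(1-16)/3 = -25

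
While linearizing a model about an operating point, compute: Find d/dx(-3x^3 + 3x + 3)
Power rule: d/dx(ax^n)=n·a·x^(n-1)
Term by term: -9·x^2 + 3

Answer: -9x^2 + 3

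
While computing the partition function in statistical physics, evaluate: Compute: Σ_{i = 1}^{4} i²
Using formula: Σ i^2=n(n+1)(2n+1)/6=4·5·9/6=30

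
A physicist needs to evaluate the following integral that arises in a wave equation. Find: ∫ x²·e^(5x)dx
Integration by parts twice:
First: u=x², dv=e^(5x) dx => x²e^(5x)/5 - (2/5)∫ xe^(5x) dx
Second (∫ xe^(5x) dx): xe^(5x)/5 - e^(5x)/25
Combining: e^(5x)(x²/5 - 2x/25 + 2/125) + C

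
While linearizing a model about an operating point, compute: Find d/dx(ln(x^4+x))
Chain rule: d/dx[ln(u)] = u'/u where u = x^4 + x
u' = 4x^3 + 1

Answer: (4x^3 + 1)/(x^4 + x)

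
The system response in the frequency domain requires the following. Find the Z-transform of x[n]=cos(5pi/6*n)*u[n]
Z{cos(w0*n)*u[n]} = z(z - cos(w0))/(z^2-2z*cos(w0)+1)
With w0 = 5pi/6: X(z) = z(z - cos(5pi/6))/(z^2-2z*cos(5pi/6)+1)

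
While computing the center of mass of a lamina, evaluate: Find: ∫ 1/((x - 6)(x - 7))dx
Partial fractions: 1/((x-6)(x-7))=A/(x-6) + B/(x-7)
A=-1, B=1
∫ [-1· 1/(x-6) + 1· 1/(x-7)] dx
=(1)[ln|x-7| - ln|x-6|] + C

Answer: ln|(x-7)/(x-6)| + C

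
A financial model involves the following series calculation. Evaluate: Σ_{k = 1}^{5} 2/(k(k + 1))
Partial fractions: 2/(k(k+1))=2/k - 2/(k+1)
Telescoping sum: 2(1-1/6)=2·5/6

Answer: 5/3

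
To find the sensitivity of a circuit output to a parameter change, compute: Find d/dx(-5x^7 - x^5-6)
Power rule: d/dx(ax^n) = n·a·x^(n-1)
Term by term: -35·x^6-5·x^4

Answer: -35x^6-5x^4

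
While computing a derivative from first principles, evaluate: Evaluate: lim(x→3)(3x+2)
Polynomial is continuous, so substitute x=3:
3·3 + 2=11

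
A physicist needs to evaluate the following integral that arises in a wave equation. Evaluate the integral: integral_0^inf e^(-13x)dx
integral_0^inf e^(-13x) dx=[-1/13 * e^(-13x)]_0^inf
=0 - (-1/13)=1/13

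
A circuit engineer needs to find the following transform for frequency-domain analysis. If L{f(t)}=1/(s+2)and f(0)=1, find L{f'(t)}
L{f'(t)} = s·F(s) - f(0) = s/(s + 2) - 1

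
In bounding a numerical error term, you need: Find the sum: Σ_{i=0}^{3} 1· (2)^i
Geometric series: S = a(1 - r^n)/(1 - r)
a = 1, r = 2, n = 4
S = 1(1 - 16)/-1 = 15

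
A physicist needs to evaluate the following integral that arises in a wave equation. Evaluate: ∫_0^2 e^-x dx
Antiderivative: -e^-x
Evaluate: -(e^-2-1)

Answer: (e^-2-1)/(-1)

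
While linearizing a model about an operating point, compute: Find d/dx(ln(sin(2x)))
Chain rule: d/dx[ln(u)]=u'/u where u=sin(2x)
u'=2cos(2x)

Answer: (2cos(2x))/(sin(2x))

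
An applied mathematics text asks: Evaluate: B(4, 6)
B(x,y) = Γ(x)Γ(y)/Γ(x+y) = (x-1)!(y-1)!/(x+y-1)!
B(4,6) = 3!·5!/9! = 1/504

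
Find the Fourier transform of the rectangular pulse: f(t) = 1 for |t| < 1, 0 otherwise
F(omega)=integral from -1 to 1 of e^(-j*omega*t) dt
=2*sin(1*omega)/omega=2*sinc(1*omega/pi)

Answer: 2*sin(1*omega)/omega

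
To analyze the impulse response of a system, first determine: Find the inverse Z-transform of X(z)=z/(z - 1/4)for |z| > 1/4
Standard pair: z/(z-a) <-> a^n*u[n] for causal signals
With a=1/4: x[n]=(1/4)^n*u[n]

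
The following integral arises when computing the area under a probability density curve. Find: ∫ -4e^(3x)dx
Since d/dx[e^(3x)] = 3e^(3x), we get -4/3 e^(3x)+C

Answer: (-4/3)e^(3x)+C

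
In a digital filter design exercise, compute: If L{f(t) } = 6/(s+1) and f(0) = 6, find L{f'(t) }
L{f'(t)} = s·F(s) - f(0) = 6s/(s + 1) - 6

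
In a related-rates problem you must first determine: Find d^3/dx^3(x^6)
Apply power rule 3 times:
d^1: 6x^5
d^2: 30x^4
d^3: 120x^3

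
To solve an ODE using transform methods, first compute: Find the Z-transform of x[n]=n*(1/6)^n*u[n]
Using the property Z{n*a^n*u[n]}=az/(z-a)^2
With a=1/6: X(z)=(1/6)z/(z - 1/6)^2, |z| > 1/6

Answer: (1/6)z/(z - 1/6)^2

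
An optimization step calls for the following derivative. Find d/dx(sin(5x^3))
Chain rule: d/dx[sin(u)]=cos(u)·u' where u=5x^3
u'=15x^2

Answer: 15x^2·cos(5x^3)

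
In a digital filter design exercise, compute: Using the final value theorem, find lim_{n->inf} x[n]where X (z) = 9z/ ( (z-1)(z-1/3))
Final value theorem: lim x[n]=lim_{z->1} (z-1)*X(z)
(z-1)*X(z)=9z/(z-1/3)
As z->1: 9/(1-1/3)=9/(2/3)=27/2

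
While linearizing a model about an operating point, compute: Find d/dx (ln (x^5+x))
Chain rule: d/dx[ln(u)] = u'/u where u = x^5 + x
u' = 5x^4 + 1

Answer: (5x^4 + 1)/(x^5 + x)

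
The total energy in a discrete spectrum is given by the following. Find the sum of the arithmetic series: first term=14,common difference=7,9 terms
Last term: a_n=14 + (9 - 1)·7=70
Sum=n(a_1 + a_n)/2=9(14 + 70)/2=378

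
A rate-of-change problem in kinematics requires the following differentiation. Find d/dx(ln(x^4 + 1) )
Chain rule: d/dx[ln(u)]=u'/u where u=x^4 + 1
u'=4x^3

Answer: (4x^3)/(x^4 + 1)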